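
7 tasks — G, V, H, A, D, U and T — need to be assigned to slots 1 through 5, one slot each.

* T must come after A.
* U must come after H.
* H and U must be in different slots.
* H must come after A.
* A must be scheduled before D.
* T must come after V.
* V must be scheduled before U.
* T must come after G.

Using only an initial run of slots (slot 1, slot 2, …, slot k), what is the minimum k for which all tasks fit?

3

The precedence chain requires at least 3 distinct slots.
3 works (last occupied slot: 3): for example H -> 2; T -> 2; V -> 1; D -> 2; U -> 3; A -> 1; G -> 1.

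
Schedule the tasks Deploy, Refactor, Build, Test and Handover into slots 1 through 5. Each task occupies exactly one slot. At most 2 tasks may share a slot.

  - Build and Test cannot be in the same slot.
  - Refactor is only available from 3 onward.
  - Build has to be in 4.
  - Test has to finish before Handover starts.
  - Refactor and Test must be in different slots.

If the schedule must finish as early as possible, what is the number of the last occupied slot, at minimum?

The precedence chain requires at least 2 distinct slots.
With at most 2 per slot and 5 tasks, at least 3 slots are needed.
Build can't be placed before 4, so the schedule must run through at least slot 4.
4 works (last occupied slot: 4): for example Build=4; Refactor=3; Test=1; Deploy=1; Handover=2.

slot 4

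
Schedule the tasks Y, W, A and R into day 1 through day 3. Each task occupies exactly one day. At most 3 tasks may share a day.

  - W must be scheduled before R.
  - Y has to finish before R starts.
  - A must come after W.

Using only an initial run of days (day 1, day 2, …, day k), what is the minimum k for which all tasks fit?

The precedence chain requires at least 2 distinct days.
With at most 3 per day and 4 tasks, at least 2 days are needed.
2 works (last occupied day: day 2): for example R in day 2, A in day 2, W in day 1, Y in day 1.

2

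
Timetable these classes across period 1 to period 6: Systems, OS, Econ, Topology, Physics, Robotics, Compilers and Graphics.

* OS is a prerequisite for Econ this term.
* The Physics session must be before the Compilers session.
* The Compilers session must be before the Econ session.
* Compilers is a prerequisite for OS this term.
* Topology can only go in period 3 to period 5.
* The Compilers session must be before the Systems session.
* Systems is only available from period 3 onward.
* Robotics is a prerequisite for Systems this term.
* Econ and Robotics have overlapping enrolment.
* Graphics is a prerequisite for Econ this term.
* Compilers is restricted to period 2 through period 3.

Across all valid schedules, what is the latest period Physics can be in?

Downstream work caps Physics at period 2.
Physics at period 2 is achievable: Graphics=period 1; Compilers=period 3; Topology=period 3; Robotics=period 1; OS=period 4; Physics=period 2; Systems=period 4; Econ=period 5.

period 2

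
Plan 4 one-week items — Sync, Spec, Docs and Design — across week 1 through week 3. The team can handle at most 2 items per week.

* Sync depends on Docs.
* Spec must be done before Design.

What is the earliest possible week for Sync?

Precedence pushes Sync to at least week 2.
Sync at week 2 is achievable: Docs in week 1, Sync in week 2, Design in week 2, Spec in week 1.

week 2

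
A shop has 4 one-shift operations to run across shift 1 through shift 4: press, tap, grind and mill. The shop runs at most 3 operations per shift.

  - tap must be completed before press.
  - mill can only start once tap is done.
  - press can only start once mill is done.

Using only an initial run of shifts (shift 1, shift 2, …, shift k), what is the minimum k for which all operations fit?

The precedence chain requires at least 3 distinct shifts.
With at most 3 per shift and 4 operations, at least 2 shifts are needed.
3 works (last occupied shift: shift 3): for example press in shift 3, tap in shift 1, mill in shift 2, grind in shift 1.

3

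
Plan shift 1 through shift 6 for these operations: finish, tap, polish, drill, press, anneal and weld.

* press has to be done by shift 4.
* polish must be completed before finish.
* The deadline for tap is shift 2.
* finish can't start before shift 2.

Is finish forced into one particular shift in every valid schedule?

No

finish can be shift 2 (e.g. tap -> shift 1, press -> shift 1, weld -> shift 1, polish -> shift 1, anneal -> shift 1, finish -> shift 2, drill -> shift 1) or shift 3 (e.g. weld in shift 1, finish in shift 3, press in shift 1, polish in shift 1, drill in shift 1, tap in shift 1, anneal in shift 1).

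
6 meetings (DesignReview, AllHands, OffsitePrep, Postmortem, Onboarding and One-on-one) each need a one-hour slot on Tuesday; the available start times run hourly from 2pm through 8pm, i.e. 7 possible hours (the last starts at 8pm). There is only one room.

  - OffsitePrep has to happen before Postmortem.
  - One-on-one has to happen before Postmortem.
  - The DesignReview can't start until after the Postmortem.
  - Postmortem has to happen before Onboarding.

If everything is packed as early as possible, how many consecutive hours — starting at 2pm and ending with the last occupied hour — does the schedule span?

The precedence chain requires at least 3 distinct hours.
With at most 1 per hour and 6 meetings, at least 6 hours are needed.
6 works (last occupied hour: 7pm): for example DesignReview -> 5pm; AllHands -> 7pm; One-on-one -> 3pm; Onboarding -> 6pm; Postmortem -> 4pm; OffsitePrep -> 2pm.

6 hours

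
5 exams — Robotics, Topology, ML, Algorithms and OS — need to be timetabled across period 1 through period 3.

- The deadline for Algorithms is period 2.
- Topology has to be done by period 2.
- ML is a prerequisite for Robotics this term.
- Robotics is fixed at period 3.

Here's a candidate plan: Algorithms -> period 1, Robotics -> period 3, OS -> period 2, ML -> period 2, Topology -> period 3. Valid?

No — it violates: Topology has to be done by period 2

Robotics is fixed at period 3 — holds.
The deadline for Algorithms is period 2 — holds.
Topology has to be done by period 2 — violated.
ML is a prerequisite for Robotics this term — holds.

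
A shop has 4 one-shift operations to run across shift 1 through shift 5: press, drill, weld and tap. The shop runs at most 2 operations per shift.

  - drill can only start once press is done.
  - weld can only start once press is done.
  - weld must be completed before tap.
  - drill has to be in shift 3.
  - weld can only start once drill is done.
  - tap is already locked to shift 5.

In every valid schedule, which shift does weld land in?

drill is fixed at shift 3 and must come before weld, so weld is at least shift 4.
tap is fixed at shift 5 and must come after weld, so weld is at most shift 4.
So weld must be shift 4.

shift 4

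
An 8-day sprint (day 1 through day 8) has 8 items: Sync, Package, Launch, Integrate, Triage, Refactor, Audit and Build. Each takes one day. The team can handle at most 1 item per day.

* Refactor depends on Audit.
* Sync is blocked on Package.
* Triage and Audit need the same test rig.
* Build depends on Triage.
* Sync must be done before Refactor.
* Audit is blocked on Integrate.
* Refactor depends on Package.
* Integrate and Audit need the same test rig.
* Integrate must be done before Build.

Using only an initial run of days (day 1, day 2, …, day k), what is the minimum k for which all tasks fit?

The precedence chain requires at least 3 distinct days.
With at most 1 per day and 8 tasks, at least 8 days are needed.
8 works (last occupied day: day 8): for example Launch=day 8; Triage=day 6; Integrate=day 3; Package=day 1; Sync=day 2; Build=day 7; Refactor=day 5; Audit=day 4.

8 days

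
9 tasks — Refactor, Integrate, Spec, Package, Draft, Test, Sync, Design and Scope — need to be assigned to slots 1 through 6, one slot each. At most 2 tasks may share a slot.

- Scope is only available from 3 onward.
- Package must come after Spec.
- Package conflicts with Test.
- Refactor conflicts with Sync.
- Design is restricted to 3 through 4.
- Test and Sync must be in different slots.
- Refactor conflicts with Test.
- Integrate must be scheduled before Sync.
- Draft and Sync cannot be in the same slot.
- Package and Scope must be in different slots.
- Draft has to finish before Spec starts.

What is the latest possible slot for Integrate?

5

Downstream work caps Integrate at 5.
Integrate at 5 is achievable: Test in 2; Integrate in 5; Sync in 6; Design in 3; Refactor in 1; Draft in 1; Spec in 2; Scope in 3; Package in 4.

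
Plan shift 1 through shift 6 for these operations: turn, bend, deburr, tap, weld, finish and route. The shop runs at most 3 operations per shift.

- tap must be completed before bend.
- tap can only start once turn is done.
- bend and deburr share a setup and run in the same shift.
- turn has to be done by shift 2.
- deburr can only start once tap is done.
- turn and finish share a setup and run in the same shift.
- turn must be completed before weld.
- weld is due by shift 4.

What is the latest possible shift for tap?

Precedence pushes tap to at least shift 2; downstream work caps tap at shift 5.
tap at shift 5 is achievable: deburr=shift 6, bend=shift 6, turn=shift 1, weld=shift 2, finish=shift 1, tap=shift 5, route=shift 1.

shift 5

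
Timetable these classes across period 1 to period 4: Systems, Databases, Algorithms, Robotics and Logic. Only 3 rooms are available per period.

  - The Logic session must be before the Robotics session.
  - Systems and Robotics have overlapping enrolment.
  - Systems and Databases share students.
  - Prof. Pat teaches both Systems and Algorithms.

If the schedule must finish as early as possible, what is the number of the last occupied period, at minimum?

The precedence chain requires at least 2 distinct periods.
With at most 3 per period and 5 classes, at least 2 periods are needed.
2 works (last occupied period: period 2): for example Logic -> period 1, Algorithms -> period 2, Robotics -> period 2, Systems -> period 1, Databases -> period 2.

2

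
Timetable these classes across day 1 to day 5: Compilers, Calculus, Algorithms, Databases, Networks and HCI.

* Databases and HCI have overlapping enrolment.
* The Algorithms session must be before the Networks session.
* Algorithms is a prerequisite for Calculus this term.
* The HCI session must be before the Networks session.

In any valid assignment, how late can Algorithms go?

Downstream work caps Algorithms at day 4.
Algorithms at day 4 is achievable: HCI in day 1; Algorithms in day 4; Databases in day 2; Compilers in day 1; Networks in day 5; Calculus in day 5.

day 4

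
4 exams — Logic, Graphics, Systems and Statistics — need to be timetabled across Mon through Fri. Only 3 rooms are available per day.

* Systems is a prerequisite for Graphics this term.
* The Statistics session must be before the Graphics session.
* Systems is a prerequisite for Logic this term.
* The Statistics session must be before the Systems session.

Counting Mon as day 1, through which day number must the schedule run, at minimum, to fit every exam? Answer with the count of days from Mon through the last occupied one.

The precedence chain requires at least 3 distinct days.
With at most 3 per day and 4 exams, at least 2 days are needed.
3 works (last occupied day: Wed): for example Systems -> Tue, Logic -> Wed, Statistics -> Mon, Graphics -> Wed.

3 days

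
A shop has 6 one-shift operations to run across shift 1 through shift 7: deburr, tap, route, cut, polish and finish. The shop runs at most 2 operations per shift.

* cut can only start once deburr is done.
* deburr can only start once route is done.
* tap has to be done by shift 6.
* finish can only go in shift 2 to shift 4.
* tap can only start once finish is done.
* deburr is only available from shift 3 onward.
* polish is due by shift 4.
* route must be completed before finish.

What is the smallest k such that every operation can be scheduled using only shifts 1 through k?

4 shifts

The precedence chain requires at least 3 distinct shifts.
With at most 2 per shift and 6 operations, at least 3 shifts are needed.
Propagating the time windows through the other constraints, cut can't land before shift 4, so the schedule must run through at least shift 4.
4 works (last occupied shift: shift 4): for example tap -> shift 3; route -> shift 1; polish -> shift 1; deburr -> shift 3; finish -> shift 2; cut -> shift 4.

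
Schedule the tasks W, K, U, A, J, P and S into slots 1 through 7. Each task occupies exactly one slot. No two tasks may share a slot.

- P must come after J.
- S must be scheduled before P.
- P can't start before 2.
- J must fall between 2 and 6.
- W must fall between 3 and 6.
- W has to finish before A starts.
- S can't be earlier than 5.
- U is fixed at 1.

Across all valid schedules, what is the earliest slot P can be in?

6

P is available from 2; precedence pushes P to at least 6.
P at 6 is achievable: P=6; J=2; U=1; A=4; S=5; W=3; K=7.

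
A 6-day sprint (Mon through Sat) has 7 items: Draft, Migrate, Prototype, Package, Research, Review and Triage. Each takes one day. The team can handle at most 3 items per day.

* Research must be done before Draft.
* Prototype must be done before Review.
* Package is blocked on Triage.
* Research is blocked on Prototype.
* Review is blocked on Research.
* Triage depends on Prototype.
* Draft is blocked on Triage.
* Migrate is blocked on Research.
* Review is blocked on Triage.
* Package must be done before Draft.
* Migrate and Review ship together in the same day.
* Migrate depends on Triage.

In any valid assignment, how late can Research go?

Fri

Precedence pushes Research to at least Tue; downstream work caps Research at Fri.
Research at Fri is achievable: Triage in Tue; Draft in Sat; Review in Sat; Prototype in Mon; Package in Wed; Research in Fri; Migrate in Sat.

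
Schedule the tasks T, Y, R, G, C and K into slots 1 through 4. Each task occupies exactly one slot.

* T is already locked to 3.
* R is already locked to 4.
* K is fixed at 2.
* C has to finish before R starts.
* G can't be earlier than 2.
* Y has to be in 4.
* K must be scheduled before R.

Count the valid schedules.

Splitting on G: it can be 2 (3), 3 (3), 4 (3). Listing each branch's schedules as (T, Y, R, C, K):
G=2: (3,4,4,1,2) (3,4,4,2,2) (3,4,4,3,2) — 3.
G=3: (3,4,4,1,2) (3,4,4,2,2) (3,4,4,3,2) — 3.
G=4: (3,4,4,1,2) (3,4,4,2,2) (3,4,4,3,2) — 3.
Summing: 3 + 3 + 3 = 9.

9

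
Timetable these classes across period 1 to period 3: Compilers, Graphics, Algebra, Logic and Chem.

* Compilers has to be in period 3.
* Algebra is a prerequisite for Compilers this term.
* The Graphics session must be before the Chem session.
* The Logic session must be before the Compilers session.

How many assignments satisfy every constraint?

Splitting on Graphics: it can be period 1 (8), period 2 (4). Listing each branch's schedules as (Compilers, Algebra, Logic, Chem) by period number:
Graphics=period 1: (3,1,1,2) (3,1,1,3) (3,1,2,2) (3,1,2,3) (3,2,1,2) (3,2,1,3) (3,2,2,2) (3,2,2,3) — 8.
Graphics=period 2: (3,1,1,3) (3,1,2,3) (3,2,1,3) (3,2,2,3) — 4.
Summing: 8 + 4 = 12.

12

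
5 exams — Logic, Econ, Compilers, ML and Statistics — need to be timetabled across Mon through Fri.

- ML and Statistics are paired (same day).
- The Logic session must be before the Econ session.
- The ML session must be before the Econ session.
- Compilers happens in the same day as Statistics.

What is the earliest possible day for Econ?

Tue

Precedence pushes Econ to at least Tue.
Econ at Tue is achievable: ML=Mon, Compilers=Mon, Econ=Tue, Statistics=Mon, Logic=Mon.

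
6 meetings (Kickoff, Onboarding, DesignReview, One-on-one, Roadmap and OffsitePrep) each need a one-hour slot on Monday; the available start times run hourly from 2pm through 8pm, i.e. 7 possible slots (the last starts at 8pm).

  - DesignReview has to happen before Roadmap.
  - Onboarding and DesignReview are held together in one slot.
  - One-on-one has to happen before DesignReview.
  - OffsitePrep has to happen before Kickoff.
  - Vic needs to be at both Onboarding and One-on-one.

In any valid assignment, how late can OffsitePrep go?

Downstream work caps OffsitePrep at 7pm.
OffsitePrep at 7pm is achievable: Kickoff=8pm; Roadmap=4pm; OffsitePrep=7pm; Onboarding=3pm; DesignReview=3pm; One-on-one=2pm.

7pm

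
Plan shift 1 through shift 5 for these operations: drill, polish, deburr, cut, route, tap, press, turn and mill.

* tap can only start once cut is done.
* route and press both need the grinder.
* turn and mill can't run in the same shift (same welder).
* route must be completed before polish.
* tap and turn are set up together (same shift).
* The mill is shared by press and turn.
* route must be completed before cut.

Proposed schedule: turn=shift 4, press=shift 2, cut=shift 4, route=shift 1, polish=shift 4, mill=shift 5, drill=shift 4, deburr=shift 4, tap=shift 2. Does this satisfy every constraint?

Invalid. tap can only start once cut is done.

route and press both need the grinder — holds.
The mill is shared by press and turn — holds.
route must be completed before cut — holds.
turn and mill can't run in the same shift (same welder) — holds.
route must be completed before polish — holds.
tap can only start once cut is done — violated.
tap and turn are set up together (same shift) — violated.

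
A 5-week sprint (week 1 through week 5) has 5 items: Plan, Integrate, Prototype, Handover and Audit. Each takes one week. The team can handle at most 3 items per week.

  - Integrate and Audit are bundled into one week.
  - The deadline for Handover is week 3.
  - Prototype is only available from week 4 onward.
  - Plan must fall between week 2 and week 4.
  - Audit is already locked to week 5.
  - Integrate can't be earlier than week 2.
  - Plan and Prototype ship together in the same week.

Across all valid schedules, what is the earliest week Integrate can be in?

week 5

Integrate is available from week 2; Integrate must be in the same week as Audit, which can't be before week 5, so Integrate is at least week 5.
Integrate at week 5 is achievable: Prototype in week 4; Integrate in week 5; Handover in week 1; Audit in week 5; Plan in week 4.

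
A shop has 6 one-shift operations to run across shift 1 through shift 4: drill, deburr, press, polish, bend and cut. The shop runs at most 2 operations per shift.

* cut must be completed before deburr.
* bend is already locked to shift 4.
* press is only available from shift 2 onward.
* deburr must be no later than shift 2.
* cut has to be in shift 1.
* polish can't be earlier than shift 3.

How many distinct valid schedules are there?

14

Splitting on drill: it can be shift 1 (5), shift 2 (3), shift 3 (4), shift 4 (2). Listing each branch's schedules as (deburr, press, polish, bend, cut) by shift number:
drill=shift 1: (2,2,3,4,1) (2,2,4,4,1) (2,3,3,4,1) (2,3,4,4,1) (2,4,3,4,1) — 5.
drill=shift 2: (2,3,3,4,1) (2,3,4,4,1) (2,4,3,4,1) — 3.
drill=shift 3: (2,2,3,4,1) (2,2,4,4,1) (2,3,4,4,1) (2,4,3,4,1) — 4.
drill=shift 4: (2,2,3,4,1) (2,3,3,4,1) — 2.
Summing: 5 + 3 + 4 + 2 = 14.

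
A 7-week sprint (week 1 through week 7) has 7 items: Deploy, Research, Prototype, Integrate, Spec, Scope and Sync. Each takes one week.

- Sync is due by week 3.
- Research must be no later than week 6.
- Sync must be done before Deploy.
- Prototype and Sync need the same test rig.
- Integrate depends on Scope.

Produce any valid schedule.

Sync in week 1; Integrate in week 2; Spec in week 1; Prototype in week 2; Deploy in week 2; Scope in week 1; Research in week 1

Checking: Sync(week 1) before Deploy(week 2); Scope(week 1) before Integrate(week 2); Prototype(week 2) != Sync(week 1); Sync=week 1 in [week 1,week 3]; Research=week 1 in [week 1,week 6].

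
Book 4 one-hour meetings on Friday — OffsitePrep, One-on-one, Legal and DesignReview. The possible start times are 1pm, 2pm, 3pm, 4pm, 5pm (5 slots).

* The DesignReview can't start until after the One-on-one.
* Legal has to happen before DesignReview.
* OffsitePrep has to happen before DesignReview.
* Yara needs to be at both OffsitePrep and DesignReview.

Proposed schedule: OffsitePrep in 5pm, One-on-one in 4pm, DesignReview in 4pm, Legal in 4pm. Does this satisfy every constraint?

Invalid. OffsitePrep has to happen before DesignReview.

OffsitePrep has to happen before DesignReview — violated.
Yara needs to be at both OffsitePrep and DesignReview — holds.
The DesignReview can't start until after the One-on-one — violated.
Legal has to happen before DesignReview — violated.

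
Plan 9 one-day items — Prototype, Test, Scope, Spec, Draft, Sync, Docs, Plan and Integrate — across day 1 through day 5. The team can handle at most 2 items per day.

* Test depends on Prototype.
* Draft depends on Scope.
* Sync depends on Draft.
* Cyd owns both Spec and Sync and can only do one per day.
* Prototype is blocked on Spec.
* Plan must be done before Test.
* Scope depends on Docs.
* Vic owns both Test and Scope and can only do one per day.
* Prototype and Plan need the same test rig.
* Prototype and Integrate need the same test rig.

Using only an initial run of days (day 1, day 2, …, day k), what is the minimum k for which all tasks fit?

5 days

The precedence chain requires at least 4 distinct days.
With at most 2 per day and 9 tasks, at least 5 days are needed.
5 works (last occupied day: day 5): for example Spec in day 1; Scope in day 2; Prototype in day 2; Test in day 4; Draft in day 3; Docs in day 1; Plan in day 3; Integrate in day 5; Sync in day 4.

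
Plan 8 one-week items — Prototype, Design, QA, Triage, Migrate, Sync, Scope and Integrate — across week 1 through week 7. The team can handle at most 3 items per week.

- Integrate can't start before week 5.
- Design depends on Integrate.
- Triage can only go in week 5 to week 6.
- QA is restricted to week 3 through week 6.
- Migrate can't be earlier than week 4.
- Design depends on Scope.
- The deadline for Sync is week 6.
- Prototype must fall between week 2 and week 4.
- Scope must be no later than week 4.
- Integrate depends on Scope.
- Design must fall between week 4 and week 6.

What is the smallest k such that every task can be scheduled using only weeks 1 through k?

The precedence chain requires at least 3 distinct weeks.
With at most 3 per week and 8 tasks, at least 3 weeks are needed.
Propagating the time windows through the other constraints, Design can't land before week 6, so the schedule must run through at least week 6.
6 works (last occupied week: week 6): for example Prototype=week 2, Integrate=week 5, QA=week 3, Sync=week 1, Design=week 6, Migrate=week 4, Triage=week 5, Scope=week 1.

6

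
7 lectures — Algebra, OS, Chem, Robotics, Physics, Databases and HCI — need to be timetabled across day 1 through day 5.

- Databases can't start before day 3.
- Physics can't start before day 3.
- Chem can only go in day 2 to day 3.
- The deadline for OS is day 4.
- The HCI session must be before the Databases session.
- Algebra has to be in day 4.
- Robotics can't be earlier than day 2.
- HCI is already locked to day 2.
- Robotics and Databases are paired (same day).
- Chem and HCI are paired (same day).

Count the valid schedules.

Splitting on OS: it can be day 1 (9), day 2 (9), day 3 (9), day 4 (9). Listing each branch's schedules as (Algebra, Chem, Robotics, Physics, Databases, HCI) by day number:
OS=day 1: (4,2,3,3,3,2) (4,2,3,4,3,2) (4,2,3,5,3,2) (4,2,4,3,4,2) (4,2,4,4,4,2) (4,2,4,5,4,2) (4,2,5,3,5,2) (4,2,5,4,5,2) (4,2,5,5,5,2) — 9.
OS=day 2: (4,2,3,3,3,2) (4,2,3,4,3,2) (4,2,3,5,3,2) (4,2,4,3,4,2) (4,2,4,4,4,2) (4,2,4,5,4,2) (4,2,5,3,5,2) (4,2,5,4,5,2) (4,2,5,5,5,2) — 9.
OS=day 3: (4,2,3,3,3,2) (4,2,3,4,3,2) (4,2,3,5,3,2) (4,2,4,3,4,2) (4,2,4,4,4,2) (4,2,4,5,4,2) (4,2,5,3,5,2) (4,2,5,4,5,2) (4,2,5,5,5,2) — 9.
OS=day 4: (4,2,3,3,3,2) (4,2,3,4,3,2) (4,2,3,5,3,2) (4,2,4,3,4,2) (4,2,4,4,4,2) (4,2,4,5,4,2) (4,2,5,3,5,2) (4,2,5,4,5,2) (4,2,5,5,5,2) — 9.
Summing: 9 + 9 + 9 + 9 = 36.

36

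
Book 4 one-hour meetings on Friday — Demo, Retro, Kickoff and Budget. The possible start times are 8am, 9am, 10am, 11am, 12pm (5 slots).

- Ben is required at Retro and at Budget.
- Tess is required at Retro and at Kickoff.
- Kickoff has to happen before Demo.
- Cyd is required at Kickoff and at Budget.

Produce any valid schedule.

Retro -> 9am, Demo -> 9am, Kickoff -> 8am, Budget -> 10am

Checking: Kickoff(8am) before Demo(9am); Retro(9am) != Kickoff(8am); Kickoff(8am) != Budget(10am); Retro(9am) != Budget(10am).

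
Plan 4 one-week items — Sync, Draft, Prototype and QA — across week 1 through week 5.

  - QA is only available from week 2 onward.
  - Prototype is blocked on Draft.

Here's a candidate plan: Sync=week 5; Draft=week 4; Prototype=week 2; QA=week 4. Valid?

QA is only available from week 2 onward — holds.
Prototype is blocked on Draft — violated.

No — it violates: Prototype is blocked on Draft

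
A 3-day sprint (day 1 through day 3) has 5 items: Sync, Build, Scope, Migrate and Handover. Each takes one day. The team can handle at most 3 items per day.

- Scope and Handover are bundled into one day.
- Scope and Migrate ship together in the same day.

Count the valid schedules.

12

Splitting on Sync: it can be day 1 (4), day 2 (4), day 3 (4). Listing each branch's schedules as (Build, Scope, Migrate, Handover) by day number:
Sync=day 1: (1,2,2,2) (1,3,3,3) (2,3,3,3) (3,2,2,2) — 4.
Sync=day 2: (1,3,3,3) (2,1,1,1) (2,3,3,3) (3,1,1,1) — 4.
Sync=day 3: (1,2,2,2) (2,1,1,1) (3,1,1,1) (3,2,2,2) — 4.
Summing: 4 + 4 + 4 = 12.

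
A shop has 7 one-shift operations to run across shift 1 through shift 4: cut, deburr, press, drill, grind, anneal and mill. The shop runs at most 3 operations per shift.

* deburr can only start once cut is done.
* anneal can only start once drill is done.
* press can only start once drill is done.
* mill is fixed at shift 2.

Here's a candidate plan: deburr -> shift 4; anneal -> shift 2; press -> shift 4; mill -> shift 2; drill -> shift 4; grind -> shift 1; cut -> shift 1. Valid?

anneal can only start once drill is done — violated.
press can only start once drill is done — violated.
mill is fixed at shift 2 — holds.
deburr can only start once cut is done — holds.
The shop runs at most 3 operations per shift — holds.

Invalid. anneal can only start once drill is done.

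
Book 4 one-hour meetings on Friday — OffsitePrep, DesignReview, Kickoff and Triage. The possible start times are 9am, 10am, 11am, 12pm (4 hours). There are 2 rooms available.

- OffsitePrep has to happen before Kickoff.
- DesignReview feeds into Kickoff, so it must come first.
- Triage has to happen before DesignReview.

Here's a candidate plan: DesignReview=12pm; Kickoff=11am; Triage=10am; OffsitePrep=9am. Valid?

OffsitePrep has to happen before Kickoff — holds.
Triage has to happen before DesignReview — holds.
There are 2 rooms available — holds.
DesignReview feeds into Kickoff, so it must come first — violated.

No — it violates: DesignReview feeds into Kickoff, so it must come first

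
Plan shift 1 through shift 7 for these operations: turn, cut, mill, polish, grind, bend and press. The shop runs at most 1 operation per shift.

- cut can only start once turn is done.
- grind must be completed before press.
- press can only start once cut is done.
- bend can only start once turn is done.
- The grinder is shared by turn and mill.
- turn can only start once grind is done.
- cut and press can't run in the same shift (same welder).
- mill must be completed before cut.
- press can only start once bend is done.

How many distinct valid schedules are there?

49

Splitting on turn: it can be shift 2 (15), shift 3 (22), shift 4 (12). Listing each branch's schedules as (cut, mill, polish, grind, bend, press) by shift number:
turn=shift 2: (4,3,5,1,6,7) (4,3,6,1,5,7) (4,3,7,1,5,6) (5,3,4,1,6,7) (5,3,6,1,4,7) (5,3,7,1,4,6) (5,4,3,1,6,7) (5,4,6,1,3,7) (5,4,7,1,3,6) (6,3,4,1,5,7) (6,3,5,1,4,7) (6,4,3,1,5,7) (6,4,5,1,3,7) (6,5,3,1,4,7) (6,5,4,1,3,7) — 15.
turn=shift 3: (4,1,5,2,6,7) (4,1,6,2,5,7) (4,1,7,2,5,6) (4,2,5,1,6,7) (4,2,6,1,5,7) (4,2,7,1,5,6) (5,1,4,2,6,7) (5,1,6,2,4,7) (5,1,7,2,4,6) (5,2,4,1,6,7) (5,2,6,1,4,7) (5,2,7,1,4,6) (5,4,1,2,6,7) (5,4,2,1,6,7) (6,1,4,2,5,7) (6,1,5,2,4,7) (6,2,4,1,5,7) (6,2,5,1,4,7) (6,4,1,2,5,7) (6,4,2,1,5,7) (6,5,1,2,4,7) (6,5,2,1,4,7) — 22.
turn=shift 4: (5,1,2,3,6,7) (5,1,3,2,6,7) (5,2,1,3,6,7) (5,2,3,1,6,7) (5,3,1,2,6,7) (5,3,2,1,6,7) (6,1,2,3,5,7) (6,1,3,2,5,7) (6,2,1,3,5,7) (6,2,3,1,5,7) (6,3,1,2,5,7) (6,3,2,1,5,7) — 12.
Summing: 15 + 22 + 12 = 49.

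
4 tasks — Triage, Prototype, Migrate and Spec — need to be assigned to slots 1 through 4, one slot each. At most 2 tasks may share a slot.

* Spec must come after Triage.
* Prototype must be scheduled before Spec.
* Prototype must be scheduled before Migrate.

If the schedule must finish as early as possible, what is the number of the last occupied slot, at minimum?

The precedence chain requires at least 2 distinct slots.
With at most 2 per slot and 4 tasks, at least 2 slots are needed.
2 works (last occupied slot: 2): for example Triage -> 1; Spec -> 2; Prototype -> 1; Migrate -> 2.

2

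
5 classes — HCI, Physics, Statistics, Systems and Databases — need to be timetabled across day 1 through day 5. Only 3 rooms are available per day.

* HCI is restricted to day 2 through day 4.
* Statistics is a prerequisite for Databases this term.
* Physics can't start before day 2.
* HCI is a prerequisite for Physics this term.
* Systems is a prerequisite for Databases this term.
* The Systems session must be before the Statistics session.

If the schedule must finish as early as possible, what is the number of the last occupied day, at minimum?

The precedence chain requires at least 3 distinct days.
With at most 3 per day and 5 classes, at least 2 days are needed.
3 works (last occupied day: day 3): for example Databases -> day 3; HCI -> day 2; Systems -> day 1; Physics -> day 3; Statistics -> day 2.

3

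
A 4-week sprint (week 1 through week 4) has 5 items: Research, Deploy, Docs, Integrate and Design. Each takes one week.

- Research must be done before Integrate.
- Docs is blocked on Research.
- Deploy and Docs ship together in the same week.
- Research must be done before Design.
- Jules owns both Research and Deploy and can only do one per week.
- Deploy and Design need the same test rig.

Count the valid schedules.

Splitting on Research: it can be week 1 (18), week 2 (4). Listing each branch's schedules as (Deploy, Docs, Integrate, Design) by week number:
Research=week 1: (2,2,2,3) (2,2,2,4) (2,2,3,3) (2,2,3,4) (2,2,4,3) (2,2,4,4) (3,3,2,2) (3,3,2,4) (3,3,3,2) (3,3,3,4) (3,3,4,2) (3,3,4,4) (4,4,2,2) (4,4,2,3) (4,4,3,2) (4,4,3,3) (4,4,4,2) (4,4,4,3) — 18.
Research=week 2: (3,3,3,4) (3,3,4,4) (4,4,3,3) (4,4,4,3) — 4.
Summing: 18 + 4 = 22.

22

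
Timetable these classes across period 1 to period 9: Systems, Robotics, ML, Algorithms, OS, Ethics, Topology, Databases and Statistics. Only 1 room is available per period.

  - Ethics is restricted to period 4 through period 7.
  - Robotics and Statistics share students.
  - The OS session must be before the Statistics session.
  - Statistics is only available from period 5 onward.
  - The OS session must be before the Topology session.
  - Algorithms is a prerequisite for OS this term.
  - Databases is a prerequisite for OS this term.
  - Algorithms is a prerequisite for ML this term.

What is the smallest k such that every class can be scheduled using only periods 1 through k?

The precedence chain requires at least 3 distinct periods.
With at most 1 per period and 9 classes, at least 9 periods are needed.
Statistics can't be placed before period 5, so the schedule must run through at least period 5.
9 works (last occupied period: period 9): for example Statistics -> period 5, Ethics -> period 4, Topology -> period 7, Algorithms -> period 1, Databases -> period 2, Systems -> period 8, ML -> period 6, Robotics -> period 9, OS -> period 3.

9 periods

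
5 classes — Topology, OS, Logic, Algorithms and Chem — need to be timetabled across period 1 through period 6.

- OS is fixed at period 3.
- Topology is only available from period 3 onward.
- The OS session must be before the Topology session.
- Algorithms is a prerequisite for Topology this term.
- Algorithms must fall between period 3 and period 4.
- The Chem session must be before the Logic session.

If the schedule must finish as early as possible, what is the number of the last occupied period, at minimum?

period 4

The precedence chain requires at least 2 distinct periods.
Propagating the time windows through the other constraints, Topology can't land before period 4, so the schedule must run through at least period 4.
4 works (last occupied period: period 4): for example Chem -> period 1; Logic -> period 2; Topology -> period 4; Algorithms -> period 3; OS -> period 3.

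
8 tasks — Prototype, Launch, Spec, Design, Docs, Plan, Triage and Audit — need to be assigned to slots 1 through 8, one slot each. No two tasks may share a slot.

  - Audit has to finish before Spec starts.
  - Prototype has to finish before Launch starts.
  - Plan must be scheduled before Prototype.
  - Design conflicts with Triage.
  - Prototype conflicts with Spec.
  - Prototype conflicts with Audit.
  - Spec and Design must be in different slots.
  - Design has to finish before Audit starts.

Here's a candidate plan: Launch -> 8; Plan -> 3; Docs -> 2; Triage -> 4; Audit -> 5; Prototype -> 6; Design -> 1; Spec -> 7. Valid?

Valid

Spec and Design must be in different slots — holds.
Design conflicts with Triage — holds.
No two tasks may share a slot — holds.
Prototype conflicts with Audit — holds.
Audit has to finish before Spec starts — holds.
Prototype conflicts with Spec — holds.
Plan must be scheduled before Prototype — holds.
Prototype has to finish before Launch starts — holds.
Design has to finish before Audit starts — holds.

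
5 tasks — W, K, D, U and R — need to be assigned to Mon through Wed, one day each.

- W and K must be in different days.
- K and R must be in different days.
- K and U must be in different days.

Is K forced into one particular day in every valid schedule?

K can be Mon (e.g. D in Mon, R in Tue, W in Tue, K in Mon, U in Tue) or Tue (e.g. U=Mon, R=Mon, K=Tue, D=Mon, W=Mon).

No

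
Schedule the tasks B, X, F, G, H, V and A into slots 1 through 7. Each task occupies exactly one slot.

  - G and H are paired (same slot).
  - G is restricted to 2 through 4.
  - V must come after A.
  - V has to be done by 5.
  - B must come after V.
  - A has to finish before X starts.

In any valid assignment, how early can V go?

2

Precedence pushes V to at least 2; V's own window allows nothing later than 5.
V at 2 is achievable: H=2; X=2; B=3; V=2; G=2; A=1; F=1.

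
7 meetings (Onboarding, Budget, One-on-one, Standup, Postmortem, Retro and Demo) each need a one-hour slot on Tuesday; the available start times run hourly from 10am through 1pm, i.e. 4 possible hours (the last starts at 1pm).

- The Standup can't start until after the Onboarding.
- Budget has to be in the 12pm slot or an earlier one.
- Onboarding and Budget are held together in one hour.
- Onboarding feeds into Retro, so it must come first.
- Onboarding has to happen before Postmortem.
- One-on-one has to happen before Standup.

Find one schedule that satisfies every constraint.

One-on-one in 10am; Onboarding in 10am; Standup in 11am; Demo in 10am; Budget in 10am; Retro in 11am; Postmortem in 11am

Checking: Onboarding(10am) before Standup(11am); Onboarding(10am) before Postmortem(11am); Onboarding(10am) before Retro(11am); One-on-one(10am) before Standup(11am); Onboarding = Budget = 10am; Budget=10am in [10am,12pm].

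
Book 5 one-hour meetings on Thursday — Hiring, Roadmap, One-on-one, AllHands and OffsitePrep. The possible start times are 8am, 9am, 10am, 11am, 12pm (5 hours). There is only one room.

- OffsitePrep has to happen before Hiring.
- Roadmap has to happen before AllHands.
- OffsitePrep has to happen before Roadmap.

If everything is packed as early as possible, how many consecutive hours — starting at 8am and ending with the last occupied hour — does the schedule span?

5 hours

The precedence chain requires at least 3 distinct hours.
With at most 1 per hour and 5 meetings, at least 5 hours are needed.
5 works (last occupied hour: 12pm): for example One-on-one in 12pm; AllHands in 11am; Hiring in 10am; OffsitePrep in 8am; Roadmap in 9am.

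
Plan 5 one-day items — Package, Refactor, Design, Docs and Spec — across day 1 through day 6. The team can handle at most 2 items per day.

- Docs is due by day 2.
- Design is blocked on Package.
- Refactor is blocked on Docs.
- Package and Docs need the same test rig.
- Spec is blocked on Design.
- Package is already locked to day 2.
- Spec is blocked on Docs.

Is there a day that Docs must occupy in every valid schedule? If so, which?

Docs's window is day 1–day 2.
Package is fixed at day 2, and Docs can't share a day with Package.
So Docs must be day 1.

day 1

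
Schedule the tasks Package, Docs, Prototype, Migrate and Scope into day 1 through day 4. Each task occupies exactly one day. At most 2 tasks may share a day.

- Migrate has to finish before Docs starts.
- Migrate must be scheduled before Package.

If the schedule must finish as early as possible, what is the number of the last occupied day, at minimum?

day 3

The precedence chain requires at least 2 distinct days.
With at most 2 per day and 5 tasks, at least 3 days are needed.
3 works (last occupied day: day 3): for example Prototype in day 1; Scope in day 3; Docs in day 2; Package in day 2; Migrate in day 1.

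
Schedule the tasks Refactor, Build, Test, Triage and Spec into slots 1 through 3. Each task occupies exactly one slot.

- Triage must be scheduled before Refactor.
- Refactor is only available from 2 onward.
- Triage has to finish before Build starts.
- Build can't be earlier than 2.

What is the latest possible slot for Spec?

Spec at 3 is achievable: Build=2, Test=1, Triage=1, Spec=3, Refactor=2.

3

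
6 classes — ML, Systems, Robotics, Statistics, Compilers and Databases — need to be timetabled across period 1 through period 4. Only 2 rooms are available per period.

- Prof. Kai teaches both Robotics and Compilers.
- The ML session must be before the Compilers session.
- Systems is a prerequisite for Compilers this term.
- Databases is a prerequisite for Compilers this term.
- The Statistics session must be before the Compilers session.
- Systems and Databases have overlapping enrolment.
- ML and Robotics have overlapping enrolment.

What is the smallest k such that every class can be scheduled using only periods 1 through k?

The precedence chain requires at least 2 distinct periods.
With at most 2 per period and 6 classes, at least 3 periods are needed.
Could 3 periods be enough, i.e. nothing placed later than period 3? First, Compilers must come after Systems (at period 1 or later) → {period 2, period 3}; Systems must come before Compilers (at period 3 or earlier) → {period 1, period 2}; ML must come before Compilers (at period 3 or earlier) → {period 1, period 2}; Statistics must come before Compilers (at period 3 or earlier) → {period 1, period 2}; Databases must come before Compilers (at period 3 or earlier) → {period 1, period 2}. Compilers could then only be at {period 2, period 3}; try each:
- suppose Compilers is at period 2; Systems must come before Compilers (at period 2 or earlier) → {period 1}; Databases must come before Compilers (at period 2 or earlier) → {period 1}; Databases can't share with Systems (period 1) → nothing is left.
- suppose Compilers is at period 3; Robotics can't share with Compilers (period 3) → {period 1, period 2}; ML, Systems, Robotics, Statistics and Databases are all confined to {period 1, period 2} — 5 classes for 2 periods at most 2 apiece is too many.
Every option fails, so 3 periods is not enough.
4 works (last occupied period: period 4): for example Compilers -> period 3; Robotics -> period 4; Systems -> period 1; Statistics -> period 2; Databases -> period 2; ML -> period 1.

4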